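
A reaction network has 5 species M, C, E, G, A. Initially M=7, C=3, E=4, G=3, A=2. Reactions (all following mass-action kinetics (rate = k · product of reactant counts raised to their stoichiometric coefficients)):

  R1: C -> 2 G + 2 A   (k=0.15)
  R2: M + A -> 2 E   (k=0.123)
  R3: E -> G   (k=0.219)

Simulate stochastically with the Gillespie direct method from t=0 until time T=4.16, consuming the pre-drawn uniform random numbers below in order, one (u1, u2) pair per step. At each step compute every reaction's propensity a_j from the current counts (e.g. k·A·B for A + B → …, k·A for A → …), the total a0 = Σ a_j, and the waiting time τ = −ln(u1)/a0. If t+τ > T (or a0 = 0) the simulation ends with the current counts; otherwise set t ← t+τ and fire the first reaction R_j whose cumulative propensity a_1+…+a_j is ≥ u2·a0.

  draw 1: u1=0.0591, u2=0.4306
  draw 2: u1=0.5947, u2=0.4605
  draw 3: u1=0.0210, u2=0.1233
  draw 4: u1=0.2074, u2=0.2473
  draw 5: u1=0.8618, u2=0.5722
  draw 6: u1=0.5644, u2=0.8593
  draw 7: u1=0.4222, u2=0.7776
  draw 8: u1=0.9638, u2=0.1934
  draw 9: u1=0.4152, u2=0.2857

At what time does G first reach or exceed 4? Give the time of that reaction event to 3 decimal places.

Threshold first reached at t = 2.890

t=0.000: M=7 C=3 E=4 G=3 A=2
Draw 1: a1=0.450, a2=1.722, a3=0.876, a0=3.048; τ=−ln(0.0591)/3.048=0.928 → t=0.928; u2·a0=0.4306·3.048=1.312; a1=0.450 < 1.312 ≤ a1+a2=2.172 → R2 fires; M=6 C=3 E=6 G=3 A=1
Draw 2: a1=0.450, a2=0.738, a3=1.314, a0=2.502; τ=−ln(0.5947)/2.502=0.208 → t=1.136; u2·a0=0.4605·2.502=1.152; a1=0.450 < 1.152 ≤ a1+a2=1.188 → R2 fires; M=5 C=3 E=8 G=3 A=0
Draw 3: a1=0.450, a2=0.000, a3=1.752, a0=2.202; τ=−ln(0.0210)/2.202=1.754 → t=2.890; u2·a0=0.1233·2.202=0.272 ≤ a1=0.450 → R1 fires; M=5 C=2 E=8 G=5 A=2
Draw 4: a1=0.300, a2=1.230, a3=1.752, a0=3.282; τ=−ln(0.2074)/3.282=0.479 → t=3.369; u2·a0=0.2473·3.282=0.812; a1=0.300 < 0.812 ≤ a1+a2=1.530 → R2 fires; M=4 C=2 E=10 G=5 A=1
Draw 5: a1=0.300, a2=0.492, a3=2.190, a0=2.982; τ=−ln(0.8618)/2.982=0.050 → t=3.419; u2·a0=0.5722·2.982=1.706; a1+a2=0.792 < 1.706 ≤ a1+…+a3=2.982 → R3 fires; M=4 C=2 E=9 G=6 A=1
Draw 6: a1=0.300, a2=0.492, a3=1.971, a0=2.763; τ=−ln(0.5644)/2.763=0.207 → t=3.626; u2·a0=0.8593·2.763=2.374; a1+a2=0.792 < 2.374 ≤ a1+…+a3=2.763 → R3 fires; M=4 C=2 E=8 G=7 A=1
Draw 7: a1=0.300, a2=0.492, a3=1.752, a0=2.544; τ=−ln(0.4222)/2.544=0.339 → t=3.965; u2·a0=0.7776·2.544=1.978; a1+a2=0.792 < 1.978 ≤ a1+…+a3=2.544 → R3 fires; M=4 C=2 E=7 G=8 A=1
Draw 8: a1=0.300, a2=0.492, a3=1.533, a0=2.325; τ=−ln(0.9638)/2.325=0.016 → t=3.981; u2·a0=0.1934·2.325=0.450; a1=0.300 < 0.450 ≤ a1+a2=0.792 → R2 fires; M=3 C=2 E=9 G=8 A=0
Draw 9: a1=0.300, a2=0.000, a3=1.971, a0=2.271; τ=−ln(0.4152)/2.271=0.387 → t=4.368 > T=4.16: stop.
G first becomes ≥ 4 when it reaches 5 at the event at t=2.890.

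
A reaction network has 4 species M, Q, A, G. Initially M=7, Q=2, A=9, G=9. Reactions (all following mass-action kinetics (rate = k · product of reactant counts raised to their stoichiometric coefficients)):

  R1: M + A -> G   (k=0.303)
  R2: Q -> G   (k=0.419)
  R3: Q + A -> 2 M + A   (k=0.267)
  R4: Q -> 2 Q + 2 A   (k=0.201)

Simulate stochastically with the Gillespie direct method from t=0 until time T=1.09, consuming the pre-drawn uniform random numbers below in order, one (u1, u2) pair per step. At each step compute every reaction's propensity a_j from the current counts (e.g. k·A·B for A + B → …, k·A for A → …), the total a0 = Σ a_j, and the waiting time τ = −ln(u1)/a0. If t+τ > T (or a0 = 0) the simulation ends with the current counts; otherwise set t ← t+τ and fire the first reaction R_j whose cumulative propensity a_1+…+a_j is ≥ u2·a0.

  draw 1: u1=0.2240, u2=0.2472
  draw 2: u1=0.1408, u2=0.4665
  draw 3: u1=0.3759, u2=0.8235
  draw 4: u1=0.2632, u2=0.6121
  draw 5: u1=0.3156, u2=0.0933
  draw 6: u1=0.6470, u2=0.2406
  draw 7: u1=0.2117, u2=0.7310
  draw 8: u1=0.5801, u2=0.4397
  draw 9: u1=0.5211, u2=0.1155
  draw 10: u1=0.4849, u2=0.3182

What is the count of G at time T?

t=0.000: M=7 Q=2 A=9 G=9
Draw 1: a1=19.089, a2=0.838, a3=4.806, a4=0.402, a0=25.135; τ=−ln(0.2240)/25.135=0.060 → t=0.060; u2·a0=0.2472·25.135=6.213 ≤ a1=19.089 → R1 fires; M=6 Q=2 A=8 G=10
Draw 2: a1=14.544, a2=0.838, a3=4.272, a4=0.402, a0=20.056; τ=−ln(0.1408)/20.056=0.098 → t=0.157; u2·a0=0.4665·20.056=9.356 ≤ a1=14.544 → R1 fires; M=5 Q=2 A=7 G=11
Draw 3: a1=10.605, a2=0.838, a3=3.738, a4=0.402, a0=15.583; τ=−ln(0.3759)/15.583=0.063 → t=0.220; u2·a0=0.8235·15.583=12.833; a1+a2=11.443 < 12.833 ≤ a1+…+a3=15.181 → R3 fires; M=7 Q=1 A=7 G=11
Draw 4: a1=14.847, a2=0.419, a3=1.869, a4=0.201, a0=17.336; τ=−ln(0.2632)/17.336=0.077 → t=0.297; u2·a0=0.6121·17.336=10.611 ≤ a1=14.847 → R1 fires; M=6 Q=1 A=6 G=12
Draw 5: a1=10.908, a2=0.419, a3=1.602, a4=0.201, a0=13.130; τ=−ln(0.3156)/13.130=0.088 → t=0.385; u2·a0=0.0933·13.130=1.225 ≤ a1=10.908 → R1 fires; M=5 Q=1 A=5 G=13
Draw 6: a1=7.575, a2=0.419, a3=1.335, a4=0.201, a0=9.530; τ=−ln(0.6470)/9.530=0.046 → t=0.431; u2·a0=0.2406·9.530=2.293 ≤ a1=7.575 → R1 fires; M=4 Q=1 A=4 G=14
Draw 7: a1=4.848, a2=0.419, a3=1.068, a4=0.201, a0=6.536; τ=−ln(0.2117)/6.536=0.238 → t=0.668; u2·a0=0.7310·6.536=4.778 ≤ a1=4.848 → R1 fires; M=3 Q=1 A=3 G=15
Draw 8: a1=2.727, a2=0.419, a3=0.801, a4=0.201, a0=4.148; τ=−ln(0.5801)/4.148=0.131 → t=0.799; u2·a0=0.4397·4.148=1.824 ≤ a1=2.727 → R1 fires; M=2 Q=1 A=2 G=16
Draw 9: a1=1.212, a2=0.419, a3=0.534, a4=0.201, a0=2.366; τ=−ln(0.5211)/2.366=0.275 → t=1.075; u2·a0=0.1155·2.366=0.273 ≤ a1=1.212 → R1 fires; M=1 Q=1 A=1 G=17
Draw 10: a1=0.303, a2=0.419, a3=0.267, a4=0.201, a0=1.190; τ=−ln(0.4849)/1.190=0.608 → t=1.683 > T=1.09: stop.
Read off G at T=1.09: 17

G at T = 17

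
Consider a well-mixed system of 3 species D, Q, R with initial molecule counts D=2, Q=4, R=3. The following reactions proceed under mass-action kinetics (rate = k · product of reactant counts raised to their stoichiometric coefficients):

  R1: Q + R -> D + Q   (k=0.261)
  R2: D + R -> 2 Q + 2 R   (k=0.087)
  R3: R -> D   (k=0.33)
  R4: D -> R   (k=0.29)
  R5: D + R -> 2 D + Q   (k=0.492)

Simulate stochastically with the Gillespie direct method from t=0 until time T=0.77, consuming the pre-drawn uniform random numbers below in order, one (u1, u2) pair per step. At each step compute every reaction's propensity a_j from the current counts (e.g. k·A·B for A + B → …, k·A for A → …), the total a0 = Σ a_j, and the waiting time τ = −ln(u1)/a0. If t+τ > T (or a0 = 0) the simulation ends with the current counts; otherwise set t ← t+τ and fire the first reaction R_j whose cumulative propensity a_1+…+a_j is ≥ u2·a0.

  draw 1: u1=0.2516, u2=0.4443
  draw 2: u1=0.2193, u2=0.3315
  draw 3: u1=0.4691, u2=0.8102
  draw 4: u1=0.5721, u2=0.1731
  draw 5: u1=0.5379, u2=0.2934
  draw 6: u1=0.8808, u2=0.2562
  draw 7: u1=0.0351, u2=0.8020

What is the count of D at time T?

D at T = 4

t=0.000: D=2 Q=4 R=3
Draw 1: a1=3.132, a2=0.522, a3=0.990, a4=0.580, a5=2.952, a0=8.176; τ=−ln(0.2516)/8.176=0.169 → t=0.169; u2·a0=0.4443·8.176=3.633; a1=3.132 < 3.633 ≤ a1+a2=3.654 → R2 fires; D=1 Q=6 R=4
Draw 2: a1=6.264, a2=0.348, a3=1.320, a4=0.290, a5=1.968, a0=10.190; τ=−ln(0.2193)/10.190=0.149 → t=0.318; u2·a0=0.3315·10.190=3.378 ≤ a1=6.264 → R1 fires; D=2 Q=6 R=3
Draw 3: a1=4.698, a2=0.522, a3=0.990, a4=0.580, a5=2.952, a0=9.742; τ=−ln(0.4691)/9.742=0.078 → t=0.395; u2·a0=0.8102·9.742=7.893; a1+…+a4=6.790 < 7.893 ≤ a1+…+a5=9.742 → R5 fires; D=3 Q=7 R=2
Draw 4: a1=3.654, a2=0.522, a3=0.660, a4=0.870, a5=2.952, a0=8.658; τ=−ln(0.5721)/8.658=0.065 → t=0.460; u2·a0=0.1731·8.658=1.499 ≤ a1=3.654 → R1 fires; D=4 Q=7 R=1
Draw 5: a1=1.827, a2=0.348, a3=0.330, a4=1.160, a5=1.968, a0=5.633; τ=−ln(0.5379)/5.633=0.110 → t=0.570; u2·a0=0.2934·5.633=1.653 ≤ a1=1.827 → R1 fires; D=5 Q=7 R=0
Draw 6: a1=0.000, a2=0.000, a3=0.000, a4=1.450, a5=0.000, a0=1.450; τ=−ln(0.8808)/1.450=0.088 → t=0.657; u2·a0=0.2562·1.450=0.371; a1+…+a3=0.000 < 0.371 ≤ a1+…+a4=1.450 → R4 fires; D=4 Q=7 R=1
Draw 7: a1=1.827, a2=0.348, a3=0.330, a4=1.160, a5=1.968, a0=5.633; τ=−ln(0.0351)/5.633=0.595 → t=1.252 > T=0.77: stop.
Read off D at T=0.77: 4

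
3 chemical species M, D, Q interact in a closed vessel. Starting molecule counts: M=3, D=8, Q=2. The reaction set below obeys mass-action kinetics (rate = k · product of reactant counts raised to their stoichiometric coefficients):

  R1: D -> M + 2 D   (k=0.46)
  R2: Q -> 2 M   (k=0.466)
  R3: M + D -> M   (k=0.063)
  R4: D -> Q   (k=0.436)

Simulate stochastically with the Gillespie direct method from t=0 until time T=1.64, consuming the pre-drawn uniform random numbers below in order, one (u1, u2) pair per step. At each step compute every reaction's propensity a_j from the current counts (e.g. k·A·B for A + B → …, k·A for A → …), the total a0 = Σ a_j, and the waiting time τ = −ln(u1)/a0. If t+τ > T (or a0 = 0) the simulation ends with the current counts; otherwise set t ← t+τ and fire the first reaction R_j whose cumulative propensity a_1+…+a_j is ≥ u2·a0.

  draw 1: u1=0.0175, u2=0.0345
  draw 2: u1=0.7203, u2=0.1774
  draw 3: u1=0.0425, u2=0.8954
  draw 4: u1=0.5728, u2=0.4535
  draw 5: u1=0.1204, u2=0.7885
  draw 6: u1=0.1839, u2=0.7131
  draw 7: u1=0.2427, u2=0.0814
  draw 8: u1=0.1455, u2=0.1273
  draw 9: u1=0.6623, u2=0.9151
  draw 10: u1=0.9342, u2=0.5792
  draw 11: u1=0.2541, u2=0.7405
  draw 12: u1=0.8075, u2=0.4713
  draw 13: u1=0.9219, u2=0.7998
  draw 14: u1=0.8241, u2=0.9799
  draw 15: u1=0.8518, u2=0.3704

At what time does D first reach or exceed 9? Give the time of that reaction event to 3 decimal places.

Threshold first reached at t = 0.421

t=0.000: M=3 D=8 Q=2
Draw 1: a1=3.680, a2=0.932, a3=1.512, a4=3.488, a0=9.612; τ=−ln(0.0175)/9.612=0.421 → t=0.421; u2·a0=0.0345·9.612=0.332 ≤ a1=3.680 → R1 fires; M=4 D=9 Q=2
Draw 2: a1=4.140, a2=0.932, a3=2.268, a4=3.924, a0=11.264; τ=−ln(0.7203)/11.264=0.029 → t=0.450; u2·a0=0.1774·11.264=1.998 ≤ a1=4.140 → R1 fires; M=5 D=10 Q=2
Draw 3: a1=4.600, a2=0.932, a3=3.150, a4=4.360, a0=13.042; τ=−ln(0.0425)/13.042=0.242 → t=0.692; u2·a0=0.8954·13.042=11.678; a1+…+a3=8.682 < 11.678 ≤ a1+…+a4=13.042 → R4 fires; M=5 D=9 Q=3
Draw 4: a1=4.140, a2=1.398, a3=2.835, a4=3.924, a0=12.297; τ=−ln(0.5728)/12.297=0.045 → t=0.737; u2·a0=0.4535·12.297=5.577; a1+a2=5.538 < 5.577 ≤ a1+…+a3=8.373 → R3 fires; M=5 D=8 Q=3
Draw 5: a1=3.680, a2=1.398, a3=2.520, a4=3.488, a0=11.086; τ=−ln(0.1204)/11.086=0.191 → t=0.928; u2·a0=0.7885·11.086=8.741; a1+…+a3=7.598 < 8.741 ≤ a1+…+a4=11.086 → R4 fires; M=5 D=7 Q=4
Draw 6: a1=3.220, a2=1.864, a3=2.205, a4=3.052, a0=10.341; τ=−ln(0.1839)/10.341=0.164 → t=1.092; u2·a0=0.7131·10.341=7.374; a1+…+a3=7.289 < 7.374 ≤ a1+…+a4=10.341 → R4 fires; M=5 D=6 Q=5
Draw 7: a1=2.760, a2=2.330, a3=1.890, a4=2.616, a0=9.596; τ=−ln(0.2427)/9.596=0.148 → t=1.240; u2·a0=0.0814·9.596=0.781 ≤ a1=2.760 → R1 fires; M=6 D=7 Q=5
Draw 8: a1=3.220, a2=2.330, a3=2.646, a4=3.052, a0=11.248; τ=−ln(0.1455)/11.248=0.171 → t=1.411; u2·a0=0.1273·11.248=1.432 ≤ a1=3.220 → R1 fires; M=7 D=8 Q=5
Draw 9: a1=3.680, a2=2.330, a3=3.528, a4=3.488, a0=13.026; τ=−ln(0.6623)/13.026=0.032 → t=1.443; u2·a0=0.9151·13.026=11.920; a1+…+a3=9.538 < 11.920 ≤ a1+…+a4=13.026 → R4 fires; M=7 D=7 Q=6
Draw 10: a1=3.220, a2=2.796, a3=3.087, a4=3.052, a0=12.155; τ=−ln(0.9342)/12.155=0.006 → t=1.448; u2·a0=0.5792·12.155=7.040; a1+a2=6.016 < 7.040 ≤ a1+…+a3=9.103 → R3 fires; M=7 D=6 Q=6
Draw 11: a1=2.760, a2=2.796, a3=2.646, a4=2.616, a0=10.818; τ=−ln(0.2541)/10.818=0.127 → t=1.575; u2·a0=0.7405·10.818=8.011; a1+a2=5.556 < 8.011 ≤ a1+…+a3=8.202 → R3 fires; M=7 D=5 Q=6
Draw 12: a1=2.300, a2=2.796, a3=2.205, a4=2.180, a0=9.481; τ=−ln(0.8075)/9.481=0.023 → t=1.598; u2·a0=0.4713·9.481=4.468; a1=2.300 < 4.468 ≤ a1+a2=5.096 → R2 fires; M=9 D=5 Q=5
Draw 13: a1=2.300, a2=2.330, a3=2.835, a4=2.180, a0=9.645; τ=−ln(0.9219)/9.645=0.008 → t=1.606; u2·a0=0.7998·9.645=7.714; a1+…+a3=7.465 < 7.714 ≤ a1+…+a4=9.645 → R4 fires; M=9 D=4 Q=6
Draw 14: a1=1.840, a2=2.796, a3=2.268, a4=1.744, a0=8.648; τ=−ln(0.8241)/8.648=0.022 → t=1.628; u2·a0=0.9799·8.648=8.474; a1+…+a3=6.904 < 8.474 ≤ a1+…+a4=8.648 → R4 fires; M=9 D=3 Q=7
Draw 15: a1=1.380, a2=3.262, a3=1.701, a4=1.308, a0=7.651; τ=−ln(0.8518)/7.651=0.021 → t=1.649 > T=1.64: stop.
D first becomes ≥ 9 when it reaches 9 at the event at t=0.421.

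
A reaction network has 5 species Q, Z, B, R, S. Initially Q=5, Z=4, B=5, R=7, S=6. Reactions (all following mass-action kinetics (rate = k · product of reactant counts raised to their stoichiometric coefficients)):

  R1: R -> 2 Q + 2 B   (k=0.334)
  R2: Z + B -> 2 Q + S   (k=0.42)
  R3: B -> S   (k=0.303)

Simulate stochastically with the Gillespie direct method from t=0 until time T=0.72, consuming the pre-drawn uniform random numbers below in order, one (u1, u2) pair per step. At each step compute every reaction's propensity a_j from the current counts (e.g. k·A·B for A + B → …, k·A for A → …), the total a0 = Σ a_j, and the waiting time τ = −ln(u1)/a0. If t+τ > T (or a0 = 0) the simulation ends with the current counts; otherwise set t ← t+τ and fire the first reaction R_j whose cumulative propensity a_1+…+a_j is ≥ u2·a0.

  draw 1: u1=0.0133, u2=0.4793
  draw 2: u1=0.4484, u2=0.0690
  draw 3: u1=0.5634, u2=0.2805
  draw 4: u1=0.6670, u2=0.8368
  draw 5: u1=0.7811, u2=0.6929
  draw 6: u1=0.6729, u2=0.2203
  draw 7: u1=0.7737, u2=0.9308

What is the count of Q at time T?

Q at T = 15

t=0.000: Q=5 Z=4 B=5 R=7 S=6
Draw 1: a1=2.338, a2=8.400, a3=1.515, a0=12.253; τ=−ln(0.0133)/12.253=0.353 → t=0.353; u2·a0=0.4793·12.253=5.873; a1=2.338 < 5.873 ≤ a1+a2=10.738 → R2 fires; Q=7 Z=3 B=4 R=7 S=7
Draw 2: a1=2.338, a2=5.040, a3=1.212, a0=8.590; τ=−ln(0.4484)/8.590=0.093 → t=0.446; u2·a0=0.0690·8.590=0.593 ≤ a1=2.338 → R1 fires; Q=9 Z=3 B=6 R=6 S=7
Draw 3: a1=2.004, a2=7.560, a3=1.818, a0=11.382; τ=−ln(0.5634)/11.382=0.050 → t=0.496; u2·a0=0.2805·11.382=3.193; a1=2.004 < 3.193 ≤ a1+a2=9.564 → R2 fires; Q=11 Z=2 B=5 R=6 S=8
Draw 4: a1=2.004, a2=4.200, a3=1.515, a0=7.719; τ=−ln(0.6670)/7.719=0.052 → t=0.549; u2·a0=0.8368·7.719=6.459; a1+a2=6.204 < 6.459 ≤ a1+…+a3=7.719 → R3 fires; Q=11 Z=2 B=4 R=6 S=9
Draw 5: a1=2.004, a2=3.360, a3=1.212, a0=6.576; τ=−ln(0.7811)/6.576=0.038 → t=0.586; u2·a0=0.6929·6.576=4.557; a1=2.004 < 4.557 ≤ a1+a2=5.364 → R2 fires; Q=13 Z=1 B=3 R=6 S=10
Draw 6: a1=2.004, a2=1.260, a3=0.909, a0=4.173; τ=−ln(0.6729)/4.173=0.095 → t=0.681; u2·a0=0.2203·4.173=0.919 ≤ a1=2.004 → R1 fires; Q=15 Z=1 B=5 R=5 S=10
Draw 7: a1=1.670, a2=2.100, a3=1.515, a0=5.285; τ=−ln(0.7737)/5.285=0.049 → t=0.730 > T=0.72: stop.
Read off Q at T=0.72: 15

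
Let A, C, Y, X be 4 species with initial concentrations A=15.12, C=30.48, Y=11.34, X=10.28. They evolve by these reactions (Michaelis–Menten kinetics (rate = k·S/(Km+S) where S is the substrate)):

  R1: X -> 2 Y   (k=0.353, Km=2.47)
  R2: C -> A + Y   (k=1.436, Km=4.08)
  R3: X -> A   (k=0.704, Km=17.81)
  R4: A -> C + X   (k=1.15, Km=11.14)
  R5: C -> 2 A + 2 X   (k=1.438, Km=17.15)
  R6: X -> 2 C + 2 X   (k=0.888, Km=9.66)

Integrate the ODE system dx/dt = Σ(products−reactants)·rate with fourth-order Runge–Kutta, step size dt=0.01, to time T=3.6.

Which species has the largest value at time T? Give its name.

RK4 with dt=0.01: 360 steps to T=3.6. Trajectory (selected grid times):
t=0.00: A=15.12 C=30.48 Y=11.34 X=10.28
t=0.40: A=16.20 C=30.25 Y=12.08 X=11.25
t=0.80: A=17.27 C=30.04 Y=12.82 X=12.23
t=1.20: A=18.35 C=29.86 Y=13.56 X=13.21
t=1.60: A=19.41 C=29.69 Y=14.30 X=14.19
t=2.00: A=20.48 C=29.55 Y=15.05 X=15.18
t=2.40: A=21.54 C=29.42 Y=15.80 X=16.18
t=2.80: A=22.60 C=29.31 Y=16.55 X=17.17
t=3.20: A=23.66 C=29.21 Y=17.30 X=18.17
t=3.60: A=24.72 C=29.13 Y=18.05 X=19.18
At T=3.6: A=24.72 C=29.13 Y=18.05 X=19.18; the largest is C.

Dominant species at T: C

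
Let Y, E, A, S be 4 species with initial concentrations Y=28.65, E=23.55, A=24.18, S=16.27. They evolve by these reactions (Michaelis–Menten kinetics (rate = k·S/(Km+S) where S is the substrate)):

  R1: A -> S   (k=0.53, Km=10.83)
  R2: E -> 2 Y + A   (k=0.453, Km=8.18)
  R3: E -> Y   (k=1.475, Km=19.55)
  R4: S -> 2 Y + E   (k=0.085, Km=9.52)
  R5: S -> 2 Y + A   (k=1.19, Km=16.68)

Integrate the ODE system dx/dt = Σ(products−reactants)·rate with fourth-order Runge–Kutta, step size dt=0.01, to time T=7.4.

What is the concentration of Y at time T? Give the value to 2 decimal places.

RK4 with dt=0.01: 740 steps to T=7.4. Trajectory (selected grid times):
t=0.00: Y=28.65 E=23.55 A=24.18 S=16.27
t=0.82: Y=30.90 E=22.66 A=24.63 S=16.05
t=1.64: Y=33.13 E=21.79 A=25.08 S=15.83
t=2.47: Y=35.36 E=20.93 A=25.52 S=15.61
t=3.29: Y=37.54 E=20.08 A=25.95 S=15.41
t=4.11: Y=39.69 E=19.26 A=26.37 S=15.20
t=4.93: Y=41.81 E=18.45 A=26.79 S=15.01
t=5.76: Y=43.93 E=17.65 A=27.20 S=14.81
t=6.58: Y=46.01 E=16.87 A=27.60 S=14.62
t=7.40: Y=48.05 E=16.11 A=27.99 S=14.44
Read off Y at T=7.4: 48.05

Y at T = 48.05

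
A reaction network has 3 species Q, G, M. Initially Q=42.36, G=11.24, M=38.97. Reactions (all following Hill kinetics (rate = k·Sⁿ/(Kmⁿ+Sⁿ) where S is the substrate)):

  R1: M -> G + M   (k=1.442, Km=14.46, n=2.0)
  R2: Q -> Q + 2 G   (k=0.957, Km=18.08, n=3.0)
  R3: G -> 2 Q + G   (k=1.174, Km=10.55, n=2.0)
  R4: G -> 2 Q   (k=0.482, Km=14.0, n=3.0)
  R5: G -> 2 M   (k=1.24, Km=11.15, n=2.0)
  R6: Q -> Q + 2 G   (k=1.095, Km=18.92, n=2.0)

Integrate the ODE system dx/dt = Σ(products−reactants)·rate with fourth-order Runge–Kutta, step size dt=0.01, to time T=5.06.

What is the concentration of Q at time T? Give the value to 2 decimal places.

RK4 with dt=0.01: 506 steps to T=5.06. Trajectory (selected grid times):
t=0.00: Q=42.36 G=11.24 M=38.97
t=0.56: Q=43.34 G=13.48 M=39.73
t=1.12: Q=44.49 G=15.65 M=40.61
t=1.69: Q=45.79 G=17.81 M=41.59
t=2.25: Q=47.17 G=19.89 M=42.62
t=2.81: Q=48.64 G=21.95 M=43.70
t=3.37: Q=50.16 G=23.98 M=44.82
t=3.94: Q=51.77 G=26.05 M=46.00
t=4.50: Q=53.38 G=28.07 M=47.19
t=5.06: Q=55.03 G=30.09 M=48.40
Read off Q at T=5.06: 55.03

Q at T = 55.03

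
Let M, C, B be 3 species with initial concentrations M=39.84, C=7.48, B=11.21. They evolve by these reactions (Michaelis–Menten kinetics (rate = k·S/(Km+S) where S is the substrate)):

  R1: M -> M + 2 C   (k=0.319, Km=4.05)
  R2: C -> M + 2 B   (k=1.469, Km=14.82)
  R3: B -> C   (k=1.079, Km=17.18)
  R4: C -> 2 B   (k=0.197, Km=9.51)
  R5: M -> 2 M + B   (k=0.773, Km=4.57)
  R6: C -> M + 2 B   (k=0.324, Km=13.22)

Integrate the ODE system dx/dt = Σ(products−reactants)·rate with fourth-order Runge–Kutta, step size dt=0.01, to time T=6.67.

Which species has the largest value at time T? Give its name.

RK4 with dt=0.01: 667 steps to T=6.67. Trajectory (selected grid times):
t=0.00: M=39.84 C=7.48 B=11.21
t=0.74: M=40.81 C=7.71 B=12.44
t=1.48: M=41.79 C=7.96 B=13.67
t=2.22: M=42.78 C=8.21 B=14.91
t=2.96: M=43.78 C=8.47 B=16.15
t=3.71: M=44.81 C=8.74 B=17.42
t=4.45: M=45.83 C=9.00 B=18.68
t=5.19: M=46.86 C=9.28 B=19.94
t=5.93: M=47.91 C=9.55 B=21.22
t=6.67: M=48.96 C=9.83 B=22.50
At T=6.67: M=48.96 C=9.83 B=22.50; the largest is M.

Dominant species at T: M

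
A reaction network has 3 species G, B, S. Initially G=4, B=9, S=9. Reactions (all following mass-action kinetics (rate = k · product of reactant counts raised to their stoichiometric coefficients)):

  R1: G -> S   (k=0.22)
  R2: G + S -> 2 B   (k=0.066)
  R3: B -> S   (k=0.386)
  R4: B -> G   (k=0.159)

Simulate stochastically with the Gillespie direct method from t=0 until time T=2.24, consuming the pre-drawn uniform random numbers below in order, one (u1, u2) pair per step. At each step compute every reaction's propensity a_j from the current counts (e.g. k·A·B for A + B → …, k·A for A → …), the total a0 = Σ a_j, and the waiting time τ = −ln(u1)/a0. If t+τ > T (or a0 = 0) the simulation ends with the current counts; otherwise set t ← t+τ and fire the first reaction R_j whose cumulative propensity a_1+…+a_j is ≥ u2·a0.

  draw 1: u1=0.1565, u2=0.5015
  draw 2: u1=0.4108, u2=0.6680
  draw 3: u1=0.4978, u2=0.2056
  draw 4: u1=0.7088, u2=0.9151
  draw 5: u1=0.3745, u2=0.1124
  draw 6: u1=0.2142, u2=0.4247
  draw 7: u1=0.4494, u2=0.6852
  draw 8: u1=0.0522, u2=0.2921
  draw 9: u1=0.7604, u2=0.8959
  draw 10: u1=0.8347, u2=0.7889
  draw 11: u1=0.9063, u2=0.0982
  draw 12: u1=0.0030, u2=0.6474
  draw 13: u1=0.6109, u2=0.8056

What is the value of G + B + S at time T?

Check how each reaction changes W = G + B + S (weight of products minus weight of reactants):
R1: G -> S: (1·1) − (1·1) = 1 − 1 = 0
R2: G + S -> 2 B: (1·2) − (1·1 + 1·1) = 2 − 2 = 0
R3: B -> S: (1·1) − (1·1) = 1 − 1 = 0
R4: B -> G: (1·1) − (1·1) = 1 − 1 = 0
Every reaction leaves W unchanged, so W is conserved and no simulation is needed: W(T) = W(0) = 4 + 9 + 9 = 22

Value at T = 22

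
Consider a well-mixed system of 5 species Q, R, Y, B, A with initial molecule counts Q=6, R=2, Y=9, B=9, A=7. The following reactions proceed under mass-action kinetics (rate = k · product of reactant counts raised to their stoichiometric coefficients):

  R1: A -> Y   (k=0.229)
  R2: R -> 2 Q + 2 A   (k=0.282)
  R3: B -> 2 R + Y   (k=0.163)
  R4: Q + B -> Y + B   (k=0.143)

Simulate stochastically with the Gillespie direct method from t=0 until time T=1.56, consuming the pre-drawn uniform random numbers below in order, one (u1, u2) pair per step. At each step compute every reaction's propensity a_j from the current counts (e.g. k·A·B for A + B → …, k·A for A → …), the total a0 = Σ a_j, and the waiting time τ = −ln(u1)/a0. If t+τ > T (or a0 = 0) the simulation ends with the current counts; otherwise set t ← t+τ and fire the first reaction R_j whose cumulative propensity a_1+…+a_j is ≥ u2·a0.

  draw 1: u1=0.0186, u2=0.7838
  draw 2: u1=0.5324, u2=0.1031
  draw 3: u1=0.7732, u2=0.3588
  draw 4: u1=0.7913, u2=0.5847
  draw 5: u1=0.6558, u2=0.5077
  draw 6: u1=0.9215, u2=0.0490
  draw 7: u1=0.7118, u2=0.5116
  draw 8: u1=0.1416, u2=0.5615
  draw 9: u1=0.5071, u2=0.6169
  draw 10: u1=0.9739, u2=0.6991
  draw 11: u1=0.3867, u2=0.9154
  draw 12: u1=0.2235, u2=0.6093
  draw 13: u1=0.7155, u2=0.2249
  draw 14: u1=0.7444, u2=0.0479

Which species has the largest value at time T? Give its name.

Dominant species at T: Y

t=0.000: Q=6 R=2 Y=9 B=9 A=7
Draw 1: a1=1.603, a2=0.564, a3=1.467, a4=7.722, a0=11.356; τ=−ln(0.0186)/11.356=0.351 → t=0.351; u2·a0=0.7838·11.356=8.901; a1+…+a3=3.634 < 8.901 ≤ a1+…+a4=11.356 → R4 fires; Q=5 R=2 Y=10 B=9 A=7
Draw 2: a1=1.603, a2=0.564, a3=1.467, a4=6.435, a0=10.069; τ=−ln(0.5324)/10.069=0.063 → t=0.413; u2·a0=0.1031·10.069=1.038 ≤ a1=1.603 → R1 fires; Q=5 R=2 Y=11 B=9 A=6
Draw 3: a1=1.374, a2=0.564, a3=1.467, a4=6.435, a0=9.840; τ=−ln(0.7732)/9.840=0.026 → t=0.440; u2·a0=0.3588·9.840=3.531; a1+…+a3=3.405 < 3.531 ≤ a1+…+a4=9.840 → R4 fires; Q=4 R=2 Y=12 B=9 A=6
Draw 4: a1=1.374, a2=0.564, a3=1.467, a4=5.148, a0=8.553; τ=−ln(0.7913)/8.553=0.027 → t=0.467; u2·a0=0.5847·8.553=5.001; a1+…+a3=3.405 < 5.001 ≤ a1+…+a4=8.553 → R4 fires; Q=3 R=2 Y=13 B=9 A=6
Draw 5: a1=1.374, a2=0.564, a3=1.467, a4=3.861, a0=7.266; τ=−ln(0.6558)/7.266=0.058 → t=0.525; u2·a0=0.5077·7.266=3.689; a1+…+a3=3.405 < 3.689 ≤ a1+…+a4=7.266 → R4 fires; Q=2 R=2 Y=14 B=9 A=6
Draw 6: a1=1.374, a2=0.564, a3=1.467, a4=2.574, a0=5.979; τ=−ln(0.9215)/5.979=0.014 → t=0.539; u2·a0=0.0490·5.979=0.293 ≤ a1=1.374 → R1 fires; Q=2 R=2 Y=15 B=9 A=5
Draw 7: a1=1.145, a2=0.564, a3=1.467, a4=2.574, a0=5.750; τ=−ln(0.7118)/5.750=0.059 → t=0.598; u2·a0=0.5116·5.750=2.942; a1+a2=1.709 < 2.942 ≤ a1+…+a3=3.176 → R3 fires; Q=2 R=4 Y=16 B=8 A=5
Draw 8: a1=1.145, a2=1.128, a3=1.304, a4=2.288, a0=5.865; τ=−ln(0.1416)/5.865=0.333 → t=0.931; u2·a0=0.5615·5.865=3.293; a1+a2=2.273 < 3.293 ≤ a1+…+a3=3.577 → R3 fires; Q=2 R=6 Y=17 B=7 A=5
Draw 9: a1=1.145, a2=1.692, a3=1.141, a4=2.002, a0=5.980; τ=−ln(0.5071)/5.980=0.114 → t=1.045; u2·a0=0.6169·5.980=3.689; a1+a2=2.837 < 3.689 ≤ a1+…+a3=3.978 → R3 fires; Q=2 R=8 Y=18 B=6 A=5
Draw 10: a1=1.145, a2=2.256, a3=0.978, a4=1.716, a0=6.095; τ=−ln(0.9739)/6.095=0.004 → t=1.049; u2·a0=0.6991·6.095=4.261; a1+a2=3.401 < 4.261 ≤ a1+…+a3=4.379 → R3 fires; Q=2 R=10 Y=19 B=5 A=5
Draw 11: a1=1.145, a2=2.820, a3=0.815, a4=1.430, a0=6.210; τ=−ln(0.3867)/6.210=0.153 → t=1.202; u2·a0=0.9154·6.210=5.685; a1+…+a3=4.780 < 5.685 ≤ a1+…+a4=6.210 → R4 fires; Q=1 R=10 Y=20 B=5 A=5
Draw 12: a1=1.145, a2=2.820, a3=0.815, a4=0.715, a0=5.495; τ=−ln(0.2235)/5.495=0.273 → t=1.475; u2·a0=0.6093·5.495=3.348; a1=1.145 < 3.348 ≤ a1+a2=3.965 → R2 fires; Q=3 R=9 Y=20 B=5 A=7
Draw 13: a1=1.603, a2=2.538, a3=0.815, a4=2.145, a0=7.101; τ=−ln(0.7155)/7.101=0.047 → t=1.522; u2·a0=0.2249·7.101=1.597 ≤ a1=1.603 → R1 fires; Q=3 R=9 Y=21 B=5 A=6
Draw 14: a1=1.374, a2=2.538, a3=0.815, a4=2.145, a0=6.872; τ=−ln(0.7444)/6.872=0.043 → t=1.565 > T=1.56: stop.
At T=1.56: Q=3 R=9 Y=21 B=5 A=6; the largest is Y.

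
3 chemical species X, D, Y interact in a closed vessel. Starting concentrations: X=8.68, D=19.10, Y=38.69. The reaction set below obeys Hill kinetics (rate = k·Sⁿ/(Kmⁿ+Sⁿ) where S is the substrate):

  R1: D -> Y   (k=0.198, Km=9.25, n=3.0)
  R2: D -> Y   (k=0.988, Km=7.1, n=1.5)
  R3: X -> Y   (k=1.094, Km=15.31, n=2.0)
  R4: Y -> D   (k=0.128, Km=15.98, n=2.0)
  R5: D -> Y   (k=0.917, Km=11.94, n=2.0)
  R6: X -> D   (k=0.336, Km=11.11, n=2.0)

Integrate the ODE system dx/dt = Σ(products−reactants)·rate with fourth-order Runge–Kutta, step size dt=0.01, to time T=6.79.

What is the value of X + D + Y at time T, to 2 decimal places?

Check how each reaction changes W = X + D + Y (weight of products minus weight of reactants):
R1: D -> Y: (1·1) − (1·1) = 1 − 1 = 0
R2: D -> Y: (1·1) − (1·1) = 1 − 1 = 0
R3: X -> Y: (1·1) − (1·1) = 1 − 1 = 0
R4: Y -> D: (1·1) − (1·1) = 1 − 1 = 0
R5: D -> Y: (1·1) − (1·1) = 1 − 1 = 0
R6: X -> D: (1·1) − (1·1) = 1 − 1 = 0
Every reaction leaves W unchanged, so W is conserved and no simulation is needed: W(T) = W(0) = 8.68 + 19.10 + 38.69 = 66.47

Value at T = 66.47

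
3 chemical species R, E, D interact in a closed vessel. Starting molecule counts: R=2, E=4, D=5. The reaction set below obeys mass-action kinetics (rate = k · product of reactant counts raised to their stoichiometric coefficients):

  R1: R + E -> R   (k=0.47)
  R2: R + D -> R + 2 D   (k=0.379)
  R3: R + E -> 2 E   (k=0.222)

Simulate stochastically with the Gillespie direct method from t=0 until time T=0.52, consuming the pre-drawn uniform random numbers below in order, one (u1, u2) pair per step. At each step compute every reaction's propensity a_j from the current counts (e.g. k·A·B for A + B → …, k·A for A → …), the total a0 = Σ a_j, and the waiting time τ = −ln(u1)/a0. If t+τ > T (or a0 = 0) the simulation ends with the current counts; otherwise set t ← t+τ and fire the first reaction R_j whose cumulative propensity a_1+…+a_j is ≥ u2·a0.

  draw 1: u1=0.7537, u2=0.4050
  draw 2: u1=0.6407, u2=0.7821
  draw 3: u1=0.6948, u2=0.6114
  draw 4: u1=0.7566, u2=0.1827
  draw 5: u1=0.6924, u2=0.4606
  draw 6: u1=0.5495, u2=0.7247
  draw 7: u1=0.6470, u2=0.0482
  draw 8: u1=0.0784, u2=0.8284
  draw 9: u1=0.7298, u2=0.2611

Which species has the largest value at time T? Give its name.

t=0.000: R=2 E=4 D=5
Draw 1: a1=3.760, a2=3.790, a3=1.776, a0=9.326; τ=−ln(0.7537)/9.326=0.030 → t=0.030; u2·a0=0.4050·9.326=3.777; a1=3.760 < 3.777 ≤ a1+a2=7.550 → R2 fires; R=2 E=4 D=6
Draw 2: a1=3.760, a2=4.548, a3=1.776, a0=10.084; τ=−ln(0.6407)/10.084=0.044 → t=0.074; u2·a0=0.7821·10.084=7.887; a1=3.760 < 7.887 ≤ a1+a2=8.308 → R2 fires; R=2 E=4 D=7
Draw 3: a1=3.760, a2=5.306, a3=1.776, a0=10.842; τ=−ln(0.6948)/10.842=0.034 → t=0.108; u2·a0=0.6114·10.842=6.629; a1=3.760 < 6.629 ≤ a1+a2=9.066 → R2 fires; R=2 E=4 D=8
Draw 4: a1=3.760, a2=6.064, a3=1.776, a0=11.600; τ=−ln(0.7566)/11.600=0.024 → t=0.132; u2·a0=0.1827·11.600=2.119 ≤ a1=3.760 → R1 fires; R=2 E=3 D=8
Draw 5: a1=2.820, a2=6.064, a3=1.332, a0=10.216; τ=−ln(0.6924)/10.216=0.036 → t=0.168; u2·a0=0.4606·10.216=4.705; a1=2.820 < 4.705 ≤ a1+a2=8.884 → R2 fires; R=2 E=3 D=9
Draw 6: a1=2.820, a2=6.822, a3=1.332, a0=10.974; τ=−ln(0.5495)/10.974=0.055 → t=0.223; u2·a0=0.7247·10.974=7.953; a1=2.820 < 7.953 ≤ a1+a2=9.642 → R2 fires; R=2 E=3 D=10
Draw 7: a1=2.820, a2=7.580, a3=1.332, a0=11.732; τ=−ln(0.6470)/11.732=0.037 → t=0.260; u2·a0=0.0482·11.732=0.565 ≤ a1=2.820 → R1 fires; R=2 E=2 D=10
Draw 8: a1=1.880, a2=7.580, a3=0.888, a0=10.348; τ=−ln(0.0784)/10.348=0.246 → t=0.506; u2·a0=0.8284·10.348=8.572; a1=1.880 < 8.572 ≤ a1+a2=9.460 → R2 fires; R=2 E=2 D=11
Draw 9: a1=1.880, a2=8.338, a3=0.888, a0=11.106; τ=−ln(0.7298)/11.106=0.028 → t=0.534 > T=0.52: stop.
At T=0.52: R=2 E=2 D=11; the largest is D.

Dominant species at T: D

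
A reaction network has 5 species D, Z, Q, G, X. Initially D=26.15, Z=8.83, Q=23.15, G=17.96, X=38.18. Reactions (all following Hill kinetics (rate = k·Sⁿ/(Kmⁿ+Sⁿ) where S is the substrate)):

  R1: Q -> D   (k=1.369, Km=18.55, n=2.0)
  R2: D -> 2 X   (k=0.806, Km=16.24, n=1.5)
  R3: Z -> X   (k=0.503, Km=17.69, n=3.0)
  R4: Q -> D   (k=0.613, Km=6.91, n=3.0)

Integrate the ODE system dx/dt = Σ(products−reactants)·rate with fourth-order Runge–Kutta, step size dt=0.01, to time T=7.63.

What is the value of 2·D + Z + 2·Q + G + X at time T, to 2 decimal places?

Value at T = 163.57

Check how each reaction changes W = 2·D + Z + 2·Q + G + X (weight of products minus weight of reactants):
R1: Q -> D: (2·1) − (2·1) = 2 − 2 = 0
R2: D -> 2 X: (1·2) − (2·1) = 2 − 2 = 0
R3: Z -> X: (1·1) − (1·1) = 1 − 1 = 0
R4: Q -> D: (2·1) − (2·1) = 2 − 2 = 0
Every reaction leaves W unchanged, so W is conserved and no simulation is needed: W(T) = W(0) = 2·26.15 + 8.83 + 2·23.15 + 17.96 + 38.18 = 163.57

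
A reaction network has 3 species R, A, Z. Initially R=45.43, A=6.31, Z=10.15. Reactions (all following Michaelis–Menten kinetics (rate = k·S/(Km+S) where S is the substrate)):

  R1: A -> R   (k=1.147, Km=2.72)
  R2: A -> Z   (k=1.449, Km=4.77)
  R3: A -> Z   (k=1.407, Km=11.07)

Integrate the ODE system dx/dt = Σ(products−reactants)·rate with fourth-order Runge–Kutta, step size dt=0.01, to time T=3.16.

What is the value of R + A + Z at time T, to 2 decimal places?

Value at T = 61.89

Check how each reaction changes W = R + A + Z (weight of products minus weight of reactants):
R1: A -> R: (1·1) − (1·1) = 1 − 1 = 0
R2: A -> Z: (1·1) − (1·1) = 1 − 1 = 0
R3: A -> Z: (1·1) − (1·1) = 1 − 1 = 0
Every reaction leaves W unchanged, so W is conserved and no simulation is needed: W(T) = W(0) = 45.43 + 6.31 + 10.15 = 61.89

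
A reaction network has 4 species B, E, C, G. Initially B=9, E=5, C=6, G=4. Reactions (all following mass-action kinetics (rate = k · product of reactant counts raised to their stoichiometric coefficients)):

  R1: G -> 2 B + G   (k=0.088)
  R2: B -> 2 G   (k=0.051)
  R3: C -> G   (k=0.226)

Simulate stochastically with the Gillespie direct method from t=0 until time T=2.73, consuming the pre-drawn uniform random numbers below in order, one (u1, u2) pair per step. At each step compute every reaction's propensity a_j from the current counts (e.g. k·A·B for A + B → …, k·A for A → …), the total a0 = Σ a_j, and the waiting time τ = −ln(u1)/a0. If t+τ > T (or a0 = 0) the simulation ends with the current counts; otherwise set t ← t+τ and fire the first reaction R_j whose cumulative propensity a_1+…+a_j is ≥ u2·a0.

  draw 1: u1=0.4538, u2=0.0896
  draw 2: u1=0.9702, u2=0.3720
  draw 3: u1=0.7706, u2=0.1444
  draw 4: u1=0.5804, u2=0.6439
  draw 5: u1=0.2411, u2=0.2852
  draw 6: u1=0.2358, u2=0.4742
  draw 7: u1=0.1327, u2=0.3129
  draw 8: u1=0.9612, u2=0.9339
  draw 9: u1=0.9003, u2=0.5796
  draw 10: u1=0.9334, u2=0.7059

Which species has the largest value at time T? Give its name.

Dominant species at T: G

t=0.000: B=9 E=5 C=6 G=4
Draw 1: a1=0.352, a2=0.459, a3=1.356, a0=2.167; τ=−ln(0.4538)/2.167=0.365 → t=0.365; u2·a0=0.0896·2.167=0.194 ≤ a1=0.352 → R1 fires; B=11 E=5 C=6 G=4
Draw 2: a1=0.352, a2=0.561, a3=1.356, a0=2.269; τ=−ln(0.9702)/2.269=0.013 → t=0.378; u2·a0=0.3720·2.269=0.844; a1=0.352 < 0.844 ≤ a1+a2=0.913 → R2 fires; B=10 E=5 C=6 G=6
Draw 3: a1=0.528, a2=0.510, a3=1.356, a0=2.394; τ=−ln(0.7706)/2.394=0.109 → t=0.487; u2·a0=0.1444·2.394=0.346 ≤ a1=0.528 → R1 fires; B=12 E=5 C=6 G=6
Draw 4: a1=0.528, a2=0.612, a3=1.356, a0=2.496; τ=−ln(0.5804)/2.496=0.218 → t=0.705; u2·a0=0.6439·2.496=1.607; a1+a2=1.140 < 1.607 ≤ a1+…+a3=2.496 → R3 fires; B=12 E=5 C=5 G=7
Draw 5: a1=0.616, a2=0.612, a3=1.130, a0=2.358; τ=−ln(0.2411)/2.358=0.603 → t=1.308; u2·a0=0.2852·2.358=0.673; a1=0.616 < 0.673 ≤ a1+a2=1.228 → R2 fires; B=11 E=5 C=5 G=9
Draw 6: a1=0.792, a2=0.561, a3=1.130, a0=2.483; τ=−ln(0.2358)/2.483=0.582 → t=1.890; u2·a0=0.4742·2.483=1.177; a1=0.792 < 1.177 ≤ a1+a2=1.353 → R2 fires; B=10 E=5 C=5 G=11
Draw 7: a1=0.968, a2=0.510, a3=1.130, a0=2.608; τ=−ln(0.1327)/2.608=0.774 → t=2.664; u2·a0=0.3129·2.608=0.816 ≤ a1=0.968 → R1 fires; B=12 E=5 C=5 G=11
Draw 8: a1=0.968, a2=0.612, a3=1.130, a0=2.710; τ=−ln(0.9612)/2.710=0.015 → t=2.679; u2·a0=0.9339·2.710=2.531; a1+a2=1.580 < 2.531 ≤ a1+…+a3=2.710 → R3 fires; B=12 E=5 C=4 G=12
Draw 9: a1=1.056, a2=0.612, a3=0.904, a0=2.572; τ=−ln(0.9003)/2.572=0.041 → t=2.720; u2·a0=0.5796·2.572=1.491; a1=1.056 < 1.491 ≤ a1+a2=1.668 → R2 fires; B=11 E=5 C=4 G=14
Draw 10: a1=1.232, a2=0.561, a3=0.904, a0=2.697; τ=−ln(0.9334)/2.697=0.026 → t=2.745 > T=2.73: stop.
At T=2.73: B=11 E=5 C=4 G=14; the largest is G.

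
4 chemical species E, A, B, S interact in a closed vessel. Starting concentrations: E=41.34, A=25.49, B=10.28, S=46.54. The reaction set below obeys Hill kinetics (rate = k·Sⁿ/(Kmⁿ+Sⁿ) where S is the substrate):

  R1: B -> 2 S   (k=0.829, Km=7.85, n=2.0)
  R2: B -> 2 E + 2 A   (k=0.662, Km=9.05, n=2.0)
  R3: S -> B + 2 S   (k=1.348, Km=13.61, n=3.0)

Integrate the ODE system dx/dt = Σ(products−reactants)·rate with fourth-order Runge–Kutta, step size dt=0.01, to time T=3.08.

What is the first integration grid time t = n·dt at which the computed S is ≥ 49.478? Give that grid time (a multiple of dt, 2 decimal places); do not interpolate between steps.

Threshold first reached at t = 1.24

RK4 with dt=0.01: 308 steps to T=3.08. Trajectory (selected grid times):
t=0.00: E=41.34 A=25.49 B=10.28 S=46.54
t=0.34: E=41.60 A=25.75 B=10.42 S=47.35
t=0.68: E=41.85 A=26.00 B=10.56 S=48.15
t=1.03: E=42.12 A=26.27 B=10.70 S=48.99
t=1.23: E=42.28 A=26.43 B=10.78 S=49.47
t=1.24: E=42.28 A=26.43 B=10.78 S=49.50
t=1.37: E=42.39 A=26.54 B=10.83 S=49.81
t=1.71: E=42.65 A=26.80 B=10.96 S=50.63
t=2.05: E=42.92 A=27.07 B=11.09 S=51.45
t=2.40: E=43.20 A=27.35 B=11.22 S=52.30
t=2.74: E=43.47 A=27.62 B=11.34 S=53.14
t=3.08: E=43.75 A=27.90 B=11.47 S=53.97
S(1.23)=49.472 < 49.478 but S(1.24)=49.496 ≥ 49.478, so the first grid time is t=1.24.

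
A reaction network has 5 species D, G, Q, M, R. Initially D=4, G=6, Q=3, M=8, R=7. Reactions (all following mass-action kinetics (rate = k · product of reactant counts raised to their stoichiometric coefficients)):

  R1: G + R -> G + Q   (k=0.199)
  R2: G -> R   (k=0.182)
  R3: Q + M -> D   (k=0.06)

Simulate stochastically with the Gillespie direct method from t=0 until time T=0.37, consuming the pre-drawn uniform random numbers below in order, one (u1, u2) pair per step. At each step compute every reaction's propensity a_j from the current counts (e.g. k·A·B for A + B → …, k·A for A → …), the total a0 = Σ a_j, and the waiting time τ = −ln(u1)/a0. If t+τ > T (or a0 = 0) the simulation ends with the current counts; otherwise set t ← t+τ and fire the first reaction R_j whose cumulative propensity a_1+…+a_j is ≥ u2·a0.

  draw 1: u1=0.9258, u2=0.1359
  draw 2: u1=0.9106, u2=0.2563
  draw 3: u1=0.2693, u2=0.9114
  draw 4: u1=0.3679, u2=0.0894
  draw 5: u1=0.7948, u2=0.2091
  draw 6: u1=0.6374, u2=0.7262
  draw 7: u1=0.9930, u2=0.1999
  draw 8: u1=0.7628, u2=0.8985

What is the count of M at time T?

M at T = 6

t=0.000: D=4 G=6 Q=3 M=8 R=7
Draw 1: a1=8.358, a2=1.092, a3=1.440, a0=10.890; τ=−ln(0.9258)/10.890=0.007 → t=0.007; u2·a0=0.1359·10.890=1.480 ≤ a1=8.358 → R1 fires; D=4 G=6 Q=4 M=8 R=6
Draw 2: a1=7.164, a2=1.092, a3=1.920, a0=10.176; τ=−ln(0.9106)/10.176=0.009 → t=0.016; u2·a0=0.2563·10.176=2.608 ≤ a1=7.164 → R1 fires; D=4 G=6 Q=5 M=8 R=5
Draw 3: a1=5.970, a2=1.092, a3=2.400, a0=9.462; τ=−ln(0.2693)/9.462=0.139 → t=0.155; u2·a0=0.9114·9.462=8.624; a1+a2=7.062 < 8.624 ≤ a1+…+a3=9.462 → R3 fires; D=5 G=6 Q=4 M=7 R=5
Draw 4: a1=5.970, a2=1.092, a3=1.680, a0=8.742; τ=−ln(0.3679)/8.742=0.114 → t=0.269; u2·a0=0.0894·8.742=0.782 ≤ a1=5.970 → R1 fires; D=5 G=6 Q=5 M=7 R=4
Draw 5: a1=4.776, a2=1.092, a3=2.100, a0=7.968; τ=−ln(0.7948)/7.968=0.029 → t=0.298; u2·a0=0.2091·7.968=1.666 ≤ a1=4.776 → R1 fires; D=5 G=6 Q=6 M=7 R=3
Draw 6: a1=3.582, a2=1.092, a3=2.520, a0=7.194; τ=−ln(0.6374)/7.194=0.063 → t=0.361; u2·a0=0.7262·7.194=5.224; a1+a2=4.674 < 5.224 ≤ a1+…+a3=7.194 → R3 fires; D=6 G=6 Q=5 M=6 R=3
Draw 7: a1=3.582, a2=1.092, a3=1.800, a0=6.474; τ=−ln(0.9930)/6.474=0.001 → t=0.362; u2·a0=0.1999·6.474=1.294 ≤ a1=3.582 → R1 fires; D=6 G=6 Q=6 M=6 R=2
Draw 8: a1=2.388, a2=1.092, a3=2.160, a0=5.640; τ=−ln(0.7628)/5.640=0.048 → t=0.410 > T=0.37: stop.
Read off M at T=0.37: 6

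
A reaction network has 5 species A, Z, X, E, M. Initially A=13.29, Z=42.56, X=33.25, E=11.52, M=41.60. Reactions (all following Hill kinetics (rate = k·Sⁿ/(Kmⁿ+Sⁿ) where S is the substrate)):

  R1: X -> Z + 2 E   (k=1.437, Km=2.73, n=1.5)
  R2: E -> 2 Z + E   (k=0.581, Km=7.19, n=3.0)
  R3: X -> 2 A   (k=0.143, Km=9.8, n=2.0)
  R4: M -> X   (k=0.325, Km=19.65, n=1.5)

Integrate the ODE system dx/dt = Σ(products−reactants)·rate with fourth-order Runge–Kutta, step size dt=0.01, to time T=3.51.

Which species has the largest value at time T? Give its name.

Dominant species at T: Z

RK4 with dt=0.01: 351 steps to T=3.51. Trajectory (selected grid times):
t=0.00: A=13.29 Z=42.56 X=33.25 E=11.52 M=41.60
t=0.39: A=13.39 Z=43.48 X=32.75 E=12.61 M=41.50
t=0.78: A=13.49 Z=44.42 X=32.24 E=13.71 M=41.41
t=1.17: A=13.60 Z=45.37 X=31.74 E=14.80 M=41.31
t=1.56: A=13.70 Z=46.32 X=31.24 E=15.90 M=41.22
t=1.95: A=13.80 Z=47.29 X=30.74 E=16.99 M=41.12
t=2.34: A=13.90 Z=48.26 X=30.24 E=18.08 M=41.03
t=2.73: A=14.00 Z=49.23 X=29.74 E=19.17 M=40.93
t=3.12: A=14.10 Z=50.21 X=29.24 E=20.26 M=40.84
t=3.51: A=14.20 Z=51.19 X=28.74 E=21.35 M=40.74
At T=3.51: A=14.20 Z=51.19 X=28.74 E=21.35 M=40.74; the largest is Z.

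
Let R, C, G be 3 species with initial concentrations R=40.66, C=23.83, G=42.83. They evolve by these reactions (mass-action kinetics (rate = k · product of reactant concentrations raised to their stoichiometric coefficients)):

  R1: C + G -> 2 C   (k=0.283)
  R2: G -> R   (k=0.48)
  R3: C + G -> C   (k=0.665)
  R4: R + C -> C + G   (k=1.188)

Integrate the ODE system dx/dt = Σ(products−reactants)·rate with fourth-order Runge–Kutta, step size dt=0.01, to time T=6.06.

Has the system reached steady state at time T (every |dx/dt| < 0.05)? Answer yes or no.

RK4 with dt=0.01: 606 steps to T=6.06. Trajectory (selected grid times):
t=0.00: R=40.66 C=23.83 G=42.83
t=0.67: R=0.00 C=48.75 G=0.00
t=1.35: R=0.00 C=48.75 G=0.00
t=2.02: R=0.00 C=48.75 G=0.00
t=2.69: R=0.00 C=48.75 G=0.00
t=3.37: R=0.00 C=48.75 G=0.00
t=4.04: R=0.00 C=48.75 G=0.00
t=4.71: R=0.00 C=48.75 G=0.00
t=5.39: R=0.00 C=48.75 G=0.00
t=6.06: R=0.00 C=48.75 G=0.00
Rates at T: R1=0.0000, R2=0.0000, R3=0.0000, R4=0.0000
dx/dt at T (Σ net stoichiometry × rate): R=-0.0000, C=+0.0000, G=-0.0000
Largest |dx/dt| is |-0.0000| (G) < 0.05 → steady.

Steady state at T: yes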